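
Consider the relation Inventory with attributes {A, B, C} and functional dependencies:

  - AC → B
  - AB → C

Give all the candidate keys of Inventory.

{A, B}, {A, C}

Attribute A never appears on the right-hand side of any dependency, so A must belong to every candidate key.
{A}⁺ = {A}, which is not all of the schema, so we must add further attributes.
{A, B}⁺: AB→C adds C → {A, B, C}.
{A, C}⁺: AC→B adds B → {A, B, C}.
Any other superkey contains one of these as a subset, so there are no further candidate keys.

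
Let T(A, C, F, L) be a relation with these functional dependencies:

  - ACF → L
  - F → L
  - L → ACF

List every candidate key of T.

{F}⁺: F→L adds L; L→ACF adds A, C → {A, C, F, L}.
{L}⁺: L→ACF adds A, C, F → {A, C, F, L}.

{F}, {L}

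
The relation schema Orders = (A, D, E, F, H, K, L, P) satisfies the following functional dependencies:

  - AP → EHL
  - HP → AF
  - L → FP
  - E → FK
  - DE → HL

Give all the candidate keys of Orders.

{D, E}⁺: E→FK adds F, K; DE→HL adds H, L; L→FP adds P; HP→AF adds A → {A, D, E, F, H, K, L, P}. Minimal: {E}⁺ = {E, F, K}; {D}⁺ = {D} — none reach the full schema.
{A, D, L}⁺: L→FP adds F, P; AP→EHL adds E, H; E→FK adds K → {A, D, E, F, H, K, L, P}. Minimal: {D, L}⁺ = {D, F, L, P}; {A, L}⁺ = {A, E, F, H, K, L, P}; {A, D}⁺ = {A, D} — none reach the full schema.
{A, D, P}⁺: AP→EHL adds E, H, L; HP→AF adds F; E→FK adds K → {A, D, E, F, H, K, L, P}. Minimal: {D, P}⁺ = {D, P}; {A, P}⁺ = {A, E, F, H, K, L, P}; {A, D}⁺ = {A, D} — none reach the full schema.
{D, H, L}⁺: L→FP adds F, P; HP→AF adds A; AP→EHL adds E; E→FK adds K → {A, D, E, F, H, K, L, P}. Minimal: {H, L}⁺ = {A, E, F, H, K, L, P}; {D, L}⁺ = {D, F, L, P}; {D, H}⁺ = {D, H} — none reach the full schema.
{D, H, P}⁺: HP→AF adds A, F; AP→EHL adds E, L; E→FK adds K → {A, D, E, F, H, K, L, P}. Minimal: {H, P}⁺ = {A, E, F, H, K, L, P}; {D, P}⁺ = {D, P}; {D, H}⁺ = {D, H} — none reach the full schema.

DE, ADL, ADP, DHL, DHP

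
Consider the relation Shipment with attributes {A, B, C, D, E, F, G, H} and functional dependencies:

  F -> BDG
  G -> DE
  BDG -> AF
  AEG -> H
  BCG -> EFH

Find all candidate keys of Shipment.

Attribute C never appears on the right-hand side of any dependency, so C must belong to every candidate key.
{C}⁺ = {C}, which is not all of the schema, so we must add further attributes.
{C, F}⁺: F→BDG adds B, D, G; G→DE adds E; BDG→AF adds A; AEG→H adds H → {A, B, C, D, E, F, G, H}.
{B, C, G}⁺: G→DE adds D, E; BDG→AF adds A, F; AEG→H adds H → {A, B, C, D, E, F, G, H}.

(C, F), (B, C, G)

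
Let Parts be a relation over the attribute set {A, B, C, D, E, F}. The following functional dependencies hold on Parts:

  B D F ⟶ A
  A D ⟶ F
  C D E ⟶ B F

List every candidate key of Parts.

{C, D, E}

{C, D, E}⁺: CDE→BF adds B, F; BDF→A adds A → {A, B, C, D, E, F}. Minimal: {D, E}⁺ = {D, E}; {C, E}⁺ = {C, E}; {C, D}⁺ = {C, D} — none reach the full schema.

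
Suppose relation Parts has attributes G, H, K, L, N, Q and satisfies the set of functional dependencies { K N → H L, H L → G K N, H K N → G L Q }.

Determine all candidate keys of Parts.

{H, L}⁺: HL→GKN adds G, K, N; HKN→GLQ adds Q → {G, H, K, L, N, Q}. Minimal: {L}⁺ = {L}; {H}⁺ = {H} — none reach the full schema.
{K, N}⁺: KN→HL adds H, L; HL→GKN adds G; HKN→GLQ adds Q → {G, H, K, L, N, Q}. Minimal: {N}⁺ = {N}; {K}⁺ = {K} — none reach the full schema.
Any other superkey contains one of these as a subset, so there are no further candidate keys.

(H, L), (K, N)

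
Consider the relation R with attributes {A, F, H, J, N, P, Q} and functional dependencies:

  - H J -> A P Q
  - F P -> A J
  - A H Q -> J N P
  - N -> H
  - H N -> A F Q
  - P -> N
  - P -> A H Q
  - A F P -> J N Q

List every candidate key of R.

{N}⁺: N→H adds H; HN→AFQ adds A, F, Q; AHQ→JNP adds J, P → {A, F, H, J, N, P, Q}.
{P}⁺: P→N adds N; P→AHQ adds A, H, Q; AHQ→JNP adds J; HN→AFQ adds F → {A, F, H, J, N, P, Q}.
{H, J}⁺: HJ→APQ adds A, P, Q; AHQ→JNP adds N; HN→AFQ adds F → {A, F, H, J, N, P, Q}. Minimal: {J}⁺ = {J}; {H}⁺ = {H} — none reach the full schema.
{A, H, Q}⁺: AHQ→JNP adds J, N, P; HN→AFQ adds F → {A, F, H, J, N, P, Q}. Minimal: {H, Q}⁺ = {H, Q}; {A, Q}⁺ = {A, Q}; {A, H}⁺ = {A, H} — none reach the full schema.
Any other superkey contains one of these as a subset, so there are no further candidate keys.

{N}, {P}, {H, J}, {A, H, Q}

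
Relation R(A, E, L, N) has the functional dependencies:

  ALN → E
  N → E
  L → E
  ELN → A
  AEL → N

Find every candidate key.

{A, L}, {L, N}

Attribute L never appears on the right-hand side of any dependency, so L must belong to every candidate key.
{L}⁺ = {E, L}, which is not all of the schema, so we must add further attributes.
{A, L}⁺: L→E adds E; AEL→N adds N → {A, E, L, N}. Minimal: {L}⁺ = {E, L}; {A}⁺ = {A} — none reach the full schema.
{L, N}⁺: N→E adds E; ELN→A adds A → {A, E, L, N}. Minimal: {N}⁺ = {E, N}; {L}⁺ = {E, L} — none reach the full schema.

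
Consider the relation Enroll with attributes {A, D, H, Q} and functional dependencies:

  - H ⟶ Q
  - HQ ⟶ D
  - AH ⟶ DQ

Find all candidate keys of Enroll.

{A, H}

Attributes A, H never appear on any right-hand side, so every candidate key must contain {A, H}.
{A, H}⁺ = {A, D, H, Q}, which is all of the schema, so {A, H} is the only candidate key.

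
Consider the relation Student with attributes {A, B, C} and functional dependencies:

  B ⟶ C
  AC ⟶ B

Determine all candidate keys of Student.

{A, B}, {A, C}

Attribute A never appears on the right-hand side of any dependency, so A must belong to every candidate key.
{A}⁺ = {A}, which is not all of the schema, so we must add further attributes.
{A, B}⁺: B→C adds C → {A, B, C}. Minimal: {B}⁺ = {B, C}; {A}⁺ = {A} — none reach the full schema.
{A, C}⁺: AC→B adds B → {A, B, C}. Minimal: {C}⁺ = {C}; {A}⁺ = {A} — none reach the full schema.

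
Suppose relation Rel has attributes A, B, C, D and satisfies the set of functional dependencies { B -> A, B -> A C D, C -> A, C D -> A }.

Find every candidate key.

{B}⁺: B→A adds A; B→ACD adds C, D → {A, B, C, D}.
No other minimal superkey exists.

(B)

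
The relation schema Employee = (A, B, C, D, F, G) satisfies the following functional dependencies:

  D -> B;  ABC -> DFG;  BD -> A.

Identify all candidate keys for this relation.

(C, D), (A, B, C)

Attribute C never appears on the right-hand side of any dependency, so C must belong to every candidate key.
{C}⁺ = {C}, which is not all of the schema, so we must add further attributes.
{C, D}⁺: D→B adds B; BD→A adds A; ABC→DFG adds F, G → {A, B, C, D, F, G}. Minimal: {D}⁺ = {A, B, D}; {C}⁺ = {C} — none reach the full schema.
{A, B, C}⁺: ABC→DFG adds D, F, G → {A, B, C, D, F, G}. Minimal: {B, C}⁺ = {B, C}; {A, C}⁺ = {A, C}; {A, B}⁺ = {A, B} — none reach the full schema.
Any other superkey contains one of these as a subset, so there are no further candidate keys.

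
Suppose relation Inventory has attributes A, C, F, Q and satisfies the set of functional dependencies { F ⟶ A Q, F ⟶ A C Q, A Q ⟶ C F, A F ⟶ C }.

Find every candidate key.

{F}⁺: F→AQ adds A, Q; F→ACQ adds C → {A, C, F, Q}.
{A, Q}⁺: AQ→CF adds C, F → {A, C, F, Q}.
Any other superkey contains one of these as a subset, so there are no further candidate keys.

F, AQ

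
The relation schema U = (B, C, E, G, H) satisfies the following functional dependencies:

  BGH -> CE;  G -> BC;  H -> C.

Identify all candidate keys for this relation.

Attributes G, H never appear on any right-hand side, so every candidate key must contain {G, H}.
{G, H}⁺ = {B, C, E, G, H}, which is all of the schema, so {G, H} is the only candidate key.

{G, H}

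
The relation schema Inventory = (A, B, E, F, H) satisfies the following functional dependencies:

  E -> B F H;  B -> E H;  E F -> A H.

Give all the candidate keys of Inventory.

{B}⁺: B→EH adds E, H; E→BFH adds F; EF→AH adds A → {A, B, E, F, H}.
{E}⁺: E→BFH adds B, F, H; EF→AH adds A → {A, B, E, F, H}.

{B}; {E}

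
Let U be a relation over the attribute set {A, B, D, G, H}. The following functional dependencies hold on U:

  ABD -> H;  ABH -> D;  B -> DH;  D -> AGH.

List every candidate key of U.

Attribute B never appears on the right-hand side of any dependency, so B must belong to every candidate key.
{B}⁺ = {A, B, D, G, H}, which is all of the schema, so {B} is the only candidate key.

{B}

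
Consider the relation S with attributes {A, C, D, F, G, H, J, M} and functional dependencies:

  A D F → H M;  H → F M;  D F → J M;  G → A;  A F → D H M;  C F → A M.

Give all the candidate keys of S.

{C, F, G}, {C, G, H}

Attributes C, G never appear on any right-hand side, so every candidate key must contain {C, G}.
{C, G}⁺ = {A, C, G}, which is not all of the schema, so we must add further attributes.
{C, F, G}⁺: G→A adds A; AF→DHM adds D, H, M; DF→JM adds J → {A, C, D, F, G, H, J, M}. Minimal: {F, G}⁺ = {A, D, F, G, H, J, M}; {C, G}⁺ = {A, C, G}; {C, F}⁺ = {A, C, D, F, H, J, M} — none reach the full schema.
{C, G, H}⁺: H→FM adds F, M; G→A adds A; AF→DHM adds D; DF→JM adds J → {A, C, D, F, G, H, J, M}. Minimal: {G, H}⁺ = {A, D, F, G, H, J, M}; {C, H}⁺ = {A, C, D, F, H, J, M}; {C, G}⁺ = {A, C, G} — none reach the full schema.
Any other superkey contains one of these as a subset, so there are no further candidate keys.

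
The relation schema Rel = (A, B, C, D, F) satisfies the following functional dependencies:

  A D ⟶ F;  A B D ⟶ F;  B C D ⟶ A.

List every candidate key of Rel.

Attributes B, C, D never appear on any right-hand side, so every candidate key must contain {B, C, D}.
{B, C, D}⁺ = {A, B, C, D, F}, which is all of the schema, so {B, C, D} is the only candidate key.

BCD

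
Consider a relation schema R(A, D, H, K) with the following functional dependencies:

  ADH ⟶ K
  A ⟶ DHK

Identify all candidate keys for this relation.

Attribute A never appears on the right-hand side of any dependency, so A must belong to every candidate key.
{A}⁺ = {A, D, H, K}, which is all of the schema, so {A} is the only candidate key.

{A}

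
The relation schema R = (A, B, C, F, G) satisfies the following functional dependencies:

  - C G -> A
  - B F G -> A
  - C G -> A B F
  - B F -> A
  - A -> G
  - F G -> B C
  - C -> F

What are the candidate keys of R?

{A, C}⁺: A→G adds G; C→F adds F; CG→ABF adds B → {A, B, C, F, G}. Minimal: {C}⁺ = {C, F}; {A}⁺ = {A, G} — none reach the full schema.
{A, F}⁺: A→G adds G; FG→BC adds B, C → {A, B, C, F, G}. Minimal: {F}⁺ = {F}; {A}⁺ = {A, G} — none reach the full schema.
{B, C}⁺: C→F adds F; BF→A adds A; A→G adds G → {A, B, C, F, G}. Minimal: {C}⁺ = {C, F}; {B}⁺ = {B} — none reach the full schema.
{B, F}⁺: BF→A adds A; A→G adds G; FG→BC adds C → {A, B, C, F, G}. Minimal: {F}⁺ = {F}; {B}⁺ = {B} — none reach the full schema.
{C, G}⁺: CG→A adds A; CG→ABF adds B, F → {A, B, C, F, G}. Minimal: {G}⁺ = {G}; {C}⁺ = {C, F} — none reach the full schema.
{F, G}⁺: FG→BC adds B, C; CG→A adds A → {A, B, C, F, G}. Minimal: {G}⁺ = {G}; {F}⁺ = {F} — none reach the full schema.

(A, C), (A, F), (B, C), (B, F), (C, G), (F, G)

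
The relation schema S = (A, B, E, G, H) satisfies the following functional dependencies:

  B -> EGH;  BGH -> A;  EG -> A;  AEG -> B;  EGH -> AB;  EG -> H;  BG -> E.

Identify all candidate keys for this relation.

{B}, {E, G}

{B}⁺: B→EGH adds E, G, H; BGH→A adds A → {A, B, E, G, H}.
{E, G}⁺: EG→A adds A; AEG→B adds B; EG→H adds H → {A, B, E, G, H}.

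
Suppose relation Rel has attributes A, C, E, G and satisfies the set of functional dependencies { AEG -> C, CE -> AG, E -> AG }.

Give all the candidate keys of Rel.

Attribute E never appears on the right-hand side of any dependency, so E must belong to every candidate key.
{E}⁺ = {A, C, E, G}, which is all of the schema, so {E} is the only candidate key.

E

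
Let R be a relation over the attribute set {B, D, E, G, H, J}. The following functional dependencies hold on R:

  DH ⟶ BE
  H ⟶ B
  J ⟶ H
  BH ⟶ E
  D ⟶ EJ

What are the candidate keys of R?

Attributes D, G never appear on any right-hand side, so every candidate key must contain {D, G}.
{D, G}⁺ = {B, D, E, G, H, J}, which is all of the schema, so {D, G} is the only candidate key.

{D, G}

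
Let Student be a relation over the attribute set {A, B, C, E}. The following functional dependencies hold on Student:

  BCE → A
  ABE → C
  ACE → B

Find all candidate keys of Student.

(A, B, E); (A, C, E); (B, C, E)

Attribute E never appears on the right-hand side of any dependency, so E must belong to every candidate key.
{E}⁺ = {E}, which is not all of the schema, so we must add further attributes.
{A, B, E}⁺: ABE→C adds C → {A, B, C, E}. Minimal: {B, E}⁺ = {B, E}; {A, E}⁺ = {A, E}; {A, B}⁺ = {A, B} — none reach the full schema.
{A, C, E}⁺: ACE→B adds B → {A, B, C, E}. Minimal: {C, E}⁺ = {C, E}; {A, E}⁺ = {A, E}; {A, C}⁺ = {A, C} — none reach the full schema.
{B, C, E}⁺: BCE→A adds A → {A, B, C, E}. Minimal: {C, E}⁺ = {C, E}; {B, E}⁺ = {B, E}; {B, C}⁺ = {B, C} — none reach the full schema.
Any other superkey contains one of these as a subset, so there are no further candidate keys.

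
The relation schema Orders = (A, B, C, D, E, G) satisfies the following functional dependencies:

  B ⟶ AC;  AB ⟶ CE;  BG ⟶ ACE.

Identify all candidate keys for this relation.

{B, D, G}⁺: B→AC adds A, C; AB→CE adds E → {A, B, C, D, E, G}. Minimal: {D, G}⁺ = {D, G}; {B, G}⁺ = {A, B, C, E, G}; {B, D}⁺ = {A, B, C, D, E} — none reach the full schema.

(B, D, G)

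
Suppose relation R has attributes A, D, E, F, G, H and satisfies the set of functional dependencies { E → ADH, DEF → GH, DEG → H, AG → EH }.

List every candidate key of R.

EF, AFG

Attribute F never appears on the right-hand side of any dependency, so F must belong to every candidate key.
{F}⁺ = {F}, which is not all of the schema, so we must add further attributes.
{E, F}⁺: E→ADH adds A, D, H; DEF→GH adds G → {A, D, E, F, G, H}.
{A, F, G}⁺: AG→EH adds E, H; E→ADH adds D → {A, D, E, F, G, H}.
Any other superkey contains one of these as a subset, so there are no further candidate keys.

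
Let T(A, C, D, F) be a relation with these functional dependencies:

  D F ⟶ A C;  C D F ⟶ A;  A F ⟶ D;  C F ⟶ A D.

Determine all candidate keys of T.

Attribute F never appears on the right-hand side of any dependency, so F must belong to every candidate key.
{F}⁺ = {F}, which is not all of the schema, so we must add further attributes.
{A, F}⁺: AF→D adds D; DF→AC adds C → {A, C, D, F}.
{C, F}⁺: CF→AD adds A, D → {A, C, D, F}.
{D, F}⁺: DF→AC adds A, C → {A, C, D, F}.
Any other superkey contains one of these as a subset, so there are no further candidate keys.

{A, F}, {C, F}, {D, F}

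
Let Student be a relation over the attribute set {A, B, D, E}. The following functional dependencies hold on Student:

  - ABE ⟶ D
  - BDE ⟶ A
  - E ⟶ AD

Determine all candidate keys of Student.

{B, E}

Attributes B, E never appear on any right-hand side, so every candidate key must contain {B, E}.
{B, E}⁺ = {A, B, D, E}, which is all of the schema, so {B, E} is the only candidate key.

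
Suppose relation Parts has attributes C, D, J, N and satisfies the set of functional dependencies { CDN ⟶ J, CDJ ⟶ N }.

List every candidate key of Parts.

{C, D, J}⁺: CDJ→N adds N → {C, D, J, N}. Minimal: {D, J}⁺ = {D, J}; {C, J}⁺ = {C, J}; {C, D}⁺ = {C, D} — none reach the full schema.
{C, D, N}⁺: CDN→J adds J → {C, D, J, N}. Minimal: {D, N}⁺ = {D, N}; {C, N}⁺ = {C, N}; {C, D}⁺ = {C, D} — none reach the full schema.

{C, D, J}, {C, D, N}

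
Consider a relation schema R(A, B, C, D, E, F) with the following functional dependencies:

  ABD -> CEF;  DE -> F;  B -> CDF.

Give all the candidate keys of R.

Attributes A, B never appear on any right-hand side, so every candidate key must contain {A, B}.
{A, B}⁺ = {A, B, C, D, E, F}, which is all of the schema, so {A, B} is the only candidate key.

{A, B}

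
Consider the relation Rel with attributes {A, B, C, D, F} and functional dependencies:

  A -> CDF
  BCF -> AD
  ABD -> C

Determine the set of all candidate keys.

Attribute B never appears on the right-hand side of any dependency, so B must belong to every candidate key.
{B}⁺ = {B}, which is not all of the schema, so we must add further attributes.
{A, B}⁺: A→CDF adds C, D, F → {A, B, C, D, F}. Minimal: {B}⁺ = {B}; {A}⁺ = {A, C, D, F} — none reach the full schema.
{B, C, F}⁺: BCF→AD adds A, D → {A, B, C, D, F}. Minimal: {C, F}⁺ = {C, F}; {B, F}⁺ = {B, F}; {B, C}⁺ = {B, C} — none reach the full schema.

{A, B}, {B, C, F}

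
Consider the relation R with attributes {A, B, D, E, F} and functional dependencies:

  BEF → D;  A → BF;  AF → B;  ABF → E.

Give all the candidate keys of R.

{A}

Attribute A never appears on the right-hand side of any dependency, so A must belong to every candidate key.
{A}⁺ = {A, B, D, E, F}, which is all of the schema, so {A} is the only candidate key.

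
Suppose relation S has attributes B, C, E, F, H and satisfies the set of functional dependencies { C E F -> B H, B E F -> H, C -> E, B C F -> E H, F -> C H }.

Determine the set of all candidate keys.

F

Attribute F never appears on the right-hand side of any dependency, so F must belong to every candidate key.
{F}⁺ = {B, C, E, F, H}, which is all of the schema, so {F} is the only candidate key.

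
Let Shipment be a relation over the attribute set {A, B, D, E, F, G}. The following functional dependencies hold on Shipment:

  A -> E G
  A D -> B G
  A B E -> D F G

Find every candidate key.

Attribute A never appears on the right-hand side of any dependency, so A must belong to every candidate key.
{A}⁺ = {A, E, G}, which is not all of the schema, so we must add further attributes.
{A, B}⁺: A→EG adds E, G; ABE→DFG adds D, F → {A, B, D, E, F, G}.
{A, D}⁺: A→EG adds E, G; AD→BG adds B; ABE→DFG adds F → {A, B, D, E, F, G}.
Any other superkey contains one of these as a subset, so there are no further candidate keys.

{A, B}; {A, D}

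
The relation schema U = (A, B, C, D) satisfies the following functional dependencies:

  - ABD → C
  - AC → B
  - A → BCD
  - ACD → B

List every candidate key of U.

Attribute A never appears on the right-hand side of any dependency, so A must belong to every candidate key.
{A}⁺ = {A, B, C, D}, which is all of the schema, so {A} is the only candidate key.

A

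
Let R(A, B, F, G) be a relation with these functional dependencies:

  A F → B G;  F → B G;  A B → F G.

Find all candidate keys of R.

AB, AF

Attribute A never appears on the right-hand side of any dependency, so A must belong to every candidate key.
{A}⁺ = {A}, which is not all of the schema, so we must add further attributes.
{A, B}⁺: AB→FG adds F, G → {A, B, F, G}. Minimal: {B}⁺ = {B}; {A}⁺ = {A} — none reach the full schema.
{A, F}⁺: AF→BG adds B, G → {A, B, F, G}. Minimal: {F}⁺ = {B, F, G}; {A}⁺ = {A} — none reach the full schema.
Any other superkey contains one of these as a subset, so there are no further candidate keys.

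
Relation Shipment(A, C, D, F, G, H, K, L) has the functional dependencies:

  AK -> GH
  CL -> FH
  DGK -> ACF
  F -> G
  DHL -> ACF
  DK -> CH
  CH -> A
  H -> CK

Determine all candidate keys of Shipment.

Attributes D, L never appear on any right-hand side, so every candidate key must contain {D, L}.
{D, L}⁺ = {D, L}, which is not all of the schema, so we must add further attributes.
{C, D, L}⁺: CL→FH adds F, H; F→G adds G; DHL→ACF adds A; H→CK adds K → {A, C, D, F, G, H, K, L}.
{D, H, L}⁺: DHL→ACF adds A, C, F; H→CK adds K; AK→GH adds G → {A, C, D, F, G, H, K, L}.
{D, K, L}⁺: DK→CH adds C, H; CH→A adds A; AK→GH adds G; CL→FH adds F → {A, C, D, F, G, H, K, L}.
Any other superkey contains one of these as a subset, so there are no further candidate keys.

{C, D, L}, {D, H, L}, {D, K, L}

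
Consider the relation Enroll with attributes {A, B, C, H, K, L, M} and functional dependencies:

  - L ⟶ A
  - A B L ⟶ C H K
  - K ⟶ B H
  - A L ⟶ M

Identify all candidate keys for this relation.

{B, L}, {K, L}

{B, L}⁺: L→A adds A; ABL→CHK adds C, H, K; AL→M adds M → {A, B, C, H, K, L, M}. Minimal: {L}⁺ = {A, L, M}; {B}⁺ = {B} — none reach the full schema.
{K, L}⁺: L→A adds A; K→BH adds B, H; AL→M adds M; ABL→CHK adds C → {A, B, C, H, K, L, M}. Minimal: {L}⁺ = {A, L, M}; {K}⁺ = {B, H, K} — none reach the full schema.
Any other superkey contains one of these as a subset, so there are no further candidate keys.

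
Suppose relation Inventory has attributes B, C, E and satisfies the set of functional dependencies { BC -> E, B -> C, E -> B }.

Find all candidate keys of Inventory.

{B}⁺: B→C adds C; BC→E adds E → {B, C, E}.
{E}⁺: E→B adds B; B→C adds C → {B, C, E}.

{B}; {E}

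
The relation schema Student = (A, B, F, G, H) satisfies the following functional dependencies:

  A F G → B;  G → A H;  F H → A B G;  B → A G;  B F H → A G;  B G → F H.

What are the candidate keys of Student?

{B}⁺: B→AG adds A, G; BG→FH adds F, H → {A, B, F, G, H}.
{F, G}⁺: G→AH adds A, H; FH→ABG adds B → {A, B, F, G, H}. Minimal: {G}⁺ = {A, G, H}; {F}⁺ = {F} — none reach the full schema.
{F, H}⁺: FH→ABG adds A, B, G → {A, B, F, G, H}. Minimal: {H}⁺ = {H}; {F}⁺ = {F} — none reach the full schema.

{B}; {F, G}; {F, H}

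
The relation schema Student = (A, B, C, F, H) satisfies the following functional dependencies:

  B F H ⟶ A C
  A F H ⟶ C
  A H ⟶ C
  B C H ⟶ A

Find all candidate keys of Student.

Attributes B, F, H never appear on any right-hand side, so every candidate key must contain {B, F, H}.
{B, F, H}⁺ = {A, B, C, F, H}, which is all of the schema, so {B, F, H} is the only candidate key.

{B, F, H}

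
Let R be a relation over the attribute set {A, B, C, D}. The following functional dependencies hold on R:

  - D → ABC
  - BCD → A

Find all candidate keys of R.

D

{D}⁺: D→ABC adds A, B, C → {A, B, C, D}.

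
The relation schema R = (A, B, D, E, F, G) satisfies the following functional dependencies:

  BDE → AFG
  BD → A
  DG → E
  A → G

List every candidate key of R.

BD

Attributes B, D never appear on any right-hand side, so every candidate key must contain {B, D}.
{B, D}⁺ = {A, B, D, E, F, G}, which is all of the schema, so {B, D} is the only candidate key.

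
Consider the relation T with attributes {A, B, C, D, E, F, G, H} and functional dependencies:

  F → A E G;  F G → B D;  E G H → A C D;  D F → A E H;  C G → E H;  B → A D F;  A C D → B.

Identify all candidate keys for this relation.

{B}⁺: B→ADF adds A, D, F; F→AEG adds E, G; DF→AEH adds H; EGH→ACD adds C → {A, B, C, D, E, F, G, H}.
{F}⁺: F→AEG adds A, E, G; FG→BD adds B, D; DF→AEH adds H; EGH→ACD adds C → {A, B, C, D, E, F, G, H}.
{C, G}⁺: CG→EH adds E, H; EGH→ACD adds A, D; ACD→B adds B; B→ADF adds F → {A, B, C, D, E, F, G, H}. Minimal: {G}⁺ = {G}; {C}⁺ = {C} — none reach the full schema.
{A, C, D}⁺: ACD→B adds B; B→ADF adds F; F→AEG adds E, G; DF→AEH adds H → {A, B, C, D, E, F, G, H}. Minimal: {C, D}⁺ = {C, D}; {A, D}⁺ = {A, D}; {A, C}⁺ = {A, C} — none reach the full schema.
{E, G, H}⁺: EGH→ACD adds A, C, D; ACD→B adds B; B→ADF adds F → {A, B, C, D, E, F, G, H}. Minimal: {G, H}⁺ = {G, H}; {E, H}⁺ = {E, H}; {E, G}⁺ = {E, G} — none reach the full schema.
Any other superkey contains one of these as a subset, so there are no further candidate keys.

{B}, {F}, {C, G}, {A, C, D}, {E, G, H}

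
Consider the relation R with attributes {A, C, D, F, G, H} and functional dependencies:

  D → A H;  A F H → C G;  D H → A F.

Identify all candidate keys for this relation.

{D}⁺: D→AH adds A, H; DH→AF adds F; AFH→CG adds C, G → {A, C, D, F, G, H}.
No other minimal superkey exists.

{D}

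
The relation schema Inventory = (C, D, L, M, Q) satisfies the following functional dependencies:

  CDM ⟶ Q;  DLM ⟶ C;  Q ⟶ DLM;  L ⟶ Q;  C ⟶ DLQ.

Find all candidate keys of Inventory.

{C}⁺: C→DLQ adds D, L, Q; Q→DLM adds M → {C, D, L, M, Q}.
{L}⁺: L→Q adds Q; Q→DLM adds D, M; DLM→C adds C → {C, D, L, M, Q}.
{Q}⁺: Q→DLM adds D, L, M; DLM→C adds C → {C, D, L, M, Q}.
Any other superkey contains one of these as a subset, so there are no further candidate keys.

C; L; Q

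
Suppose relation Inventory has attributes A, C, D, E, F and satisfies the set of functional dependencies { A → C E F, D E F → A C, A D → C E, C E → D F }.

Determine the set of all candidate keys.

{A}⁺: A→CEF adds C, E, F; CE→DF adds D → {A, C, D, E, F}.
{C, E}⁺: CE→DF adds D, F; DEF→AC adds A → {A, C, D, E, F}. Minimal: {E}⁺ = {E}; {C}⁺ = {C} — none reach the full schema.
{D, E, F}⁺: DEF→AC adds A, C → {A, C, D, E, F}. Minimal: {E, F}⁺ = {E, F}; {D, F}⁺ = {D, F}; {D, E}⁺ = {D, E} — none reach the full schema.
Any other superkey contains one of these as a subset, so there are no further candidate keys.

{A}; {C, E}; {D, E, F}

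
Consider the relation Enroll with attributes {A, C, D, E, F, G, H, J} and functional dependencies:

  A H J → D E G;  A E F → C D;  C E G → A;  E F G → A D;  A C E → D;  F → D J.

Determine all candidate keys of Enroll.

Attributes F, H never appear on any right-hand side, so every candidate key must contain {F, H}.
{F, H}⁺ = {D, F, H, J}, which is not all of the schema, so we must add further attributes.
{A, F, H}⁺: F→DJ adds D, J; AHJ→DEG adds E, G; AEF→CD adds C → {A, C, D, E, F, G, H, J}. Minimal: {F, H}⁺ = {D, F, H, J}; {A, H}⁺ = {A, H}; {A, F}⁺ = {A, D, F, J} — none reach the full schema.
{E, F, G, H}⁺: EFG→AD adds A, D; F→DJ adds J; AEF→CD adds C → {A, C, D, E, F, G, H, J}. Minimal: {F, G, H}⁺ = {D, F, G, H, J}; {E, G, H}⁺ = {E, G, H}; {E, F, H}⁺ = {D, E, F, H, J}; … — none reach the full schema.
Any other superkey contains one of these as a subset, so there are no further candidate keys.

{A, F, H}, {E, F, G, H}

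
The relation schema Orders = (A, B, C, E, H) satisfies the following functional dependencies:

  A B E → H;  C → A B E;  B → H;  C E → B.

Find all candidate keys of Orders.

(C)

Attribute C never appears on the right-hand side of any dependency, so C must belong to every candidate key.
{C}⁺ = {A, B, C, E, H}, which is all of the schema, so {C} is the only candidate key.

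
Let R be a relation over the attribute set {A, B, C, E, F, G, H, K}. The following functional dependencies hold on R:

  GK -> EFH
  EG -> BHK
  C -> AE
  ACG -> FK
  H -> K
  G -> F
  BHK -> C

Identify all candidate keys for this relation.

{C, G}, {E, G}, {G, H}, {G, K}

Attribute G never appears on the right-hand side of any dependency, so G must belong to every candidate key.
{G}⁺ = {F, G}, which is not all of the schema, so we must add further attributes.
{C, G}⁺: C→AE adds A, E; ACG→FK adds F, K; GK→EFH adds H; EG→BHK adds B → {A, B, C, E, F, G, H, K}.
{E, G}⁺: EG→BHK adds B, H, K; G→F adds F; BHK→C adds C; C→AE adds A → {A, B, C, E, F, G, H, K}.
{G, H}⁺: H→K adds K; G→F adds F; GK→EFH adds E; EG→BHK adds B; BHK→C adds C; C→AE adds A → {A, B, C, E, F, G, H, K}.
{G, K}⁺: GK→EFH adds E, F, H; EG→BHK adds B; BHK→C adds C; C→AE adds A → {A, B, C, E, F, G, H, K}.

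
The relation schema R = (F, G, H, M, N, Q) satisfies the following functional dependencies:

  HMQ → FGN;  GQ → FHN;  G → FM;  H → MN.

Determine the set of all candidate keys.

Attribute Q never appears on the right-hand side of any dependency, so Q must belong to every candidate key.
{Q}⁺ = {Q}, which is not all of the schema, so we must add further attributes.
{G, Q}⁺: GQ→FHN adds F, H, N; G→FM adds M → {F, G, H, M, N, Q}.
{H, Q}⁺: H→MN adds M, N; HMQ→FGN adds F, G → {F, G, H, M, N, Q}.
Any other superkey contains one of these as a subset, so there are no further candidate keys.

{G, Q}; {H, Q}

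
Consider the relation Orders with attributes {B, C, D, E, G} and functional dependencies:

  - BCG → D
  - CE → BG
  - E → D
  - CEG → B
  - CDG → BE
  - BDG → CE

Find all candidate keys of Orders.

CE, BCG, BDG, BEG, CDG

{C, E}⁺: CE→BG adds B, G; E→D adds D → {B, C, D, E, G}. Minimal: {E}⁺ = {D, E}; {C}⁺ = {C} — none reach the full schema.
{B, C, G}⁺: BCG→D adds D; CDG→BE adds E → {B, C, D, E, G}. Minimal: {C, G}⁺ = {C, G}; {B, G}⁺ = {B, G}; {B, C}⁺ = {B, C} — none reach the full schema.
{B, D, G}⁺: BDG→CE adds C, E → {B, C, D, E, G}. Minimal: {D, G}⁺ = {D, G}; {B, G}⁺ = {B, G}; {B, D}⁺ = {B, D} — none reach the full schema.
{B, E, G}⁺: E→D adds D; BDG→CE adds C → {B, C, D, E, G}. Minimal: {E, G}⁺ = {D, E, G}; {B, G}⁺ = {B, G}; {B, E}⁺ = {B, D, E} — none reach the full schema.
{C, D, G}⁺: CDG→BE adds B, E → {B, C, D, E, G}. Minimal: {D, G}⁺ = {D, G}; {C, G}⁺ = {C, G}; {C, D}⁺ = {C, D} — none reach the full schema.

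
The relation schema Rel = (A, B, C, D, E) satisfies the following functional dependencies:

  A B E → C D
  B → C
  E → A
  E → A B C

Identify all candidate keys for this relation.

{E}⁺: E→A adds A; E→ABC adds B, C; ABE→CD adds D → {A, B, C, D, E}.
No other minimal superkey exists.

{E}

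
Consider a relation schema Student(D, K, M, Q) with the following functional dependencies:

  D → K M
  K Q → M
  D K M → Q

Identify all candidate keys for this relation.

{D}

Attribute D never appears on the right-hand side of any dependency, so D must belong to every candidate key.
{D}⁺ = {D, K, M, Q}, which is all of the schema, so {D} is the only candidate key.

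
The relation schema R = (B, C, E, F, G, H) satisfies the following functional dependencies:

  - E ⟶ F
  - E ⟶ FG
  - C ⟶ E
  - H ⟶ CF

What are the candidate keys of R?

Attributes B, H never appear on any right-hand side, so every candidate key must contain {B, H}.
{B, H}⁺ = {B, C, E, F, G, H}, which is all of the schema, so {B, H} is the only candidate key.

BH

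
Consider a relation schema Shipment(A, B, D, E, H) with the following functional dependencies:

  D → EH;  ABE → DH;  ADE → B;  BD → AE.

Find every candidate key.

{A, D}, {B, D}, {A, B, E}

{A, D}⁺: D→EH adds E, H; ADE→B adds B → {A, B, D, E, H}. Minimal: {D}⁺ = {D, E, H}; {A}⁺ = {A} — none reach the full schema.
{B, D}⁺: D→EH adds E, H; BD→AE adds A → {A, B, D, E, H}. Minimal: {D}⁺ = {D, E, H}; {B}⁺ = {B} — none reach the full schema.
{A, B, E}⁺: ABE→DH adds D, H → {A, B, D, E, H}. Minimal: {B, E}⁺ = {B, E}; {A, E}⁺ = {A, E}; {A, B}⁺ = {A, B} — none reach the full schema.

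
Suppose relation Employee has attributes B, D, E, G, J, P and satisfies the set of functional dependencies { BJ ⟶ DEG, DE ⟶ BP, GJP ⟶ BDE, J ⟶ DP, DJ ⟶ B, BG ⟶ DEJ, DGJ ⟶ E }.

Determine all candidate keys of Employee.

{J}, {B, G}, {D, E, G}

{J}⁺: J→DP adds D, P; DJ→B adds B; BJ→DEG adds E, G → {B, D, E, G, J, P}.
{B, G}⁺: BG→DEJ adds D, E, J; DE→BP adds P → {B, D, E, G, J, P}. Minimal: {G}⁺ = {G}; {B}⁺ = {B} — none reach the full schema.
{D, E, G}⁺: DE→BP adds B, P; BG→DEJ adds J → {B, D, E, G, J, P}. Minimal: {E, G}⁺ = {E, G}; {D, G}⁺ = {D, G}; {D, E}⁺ = {B, D, E, P} — none reach the full schema.
Any other superkey contains one of these as a subset, so there are no further candidate keys.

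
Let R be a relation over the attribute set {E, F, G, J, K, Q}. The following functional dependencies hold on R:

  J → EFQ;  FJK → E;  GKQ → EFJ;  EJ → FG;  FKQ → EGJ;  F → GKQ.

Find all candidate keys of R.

{F}⁺: F→GKQ adds G, K, Q; GKQ→EFJ adds E, J → {E, F, G, J, K, Q}.
{J}⁺: J→EFQ adds E, F, Q; EJ→FG adds G; F→GKQ adds K → {E, F, G, J, K, Q}.
{G, K, Q}⁺: GKQ→EFJ adds E, F, J → {E, F, G, J, K, Q}. Minimal: {K, Q}⁺ = {K, Q}; {G, Q}⁺ = {G, Q}; {G, K}⁺ = {G, K} — none reach the full schema.
Any other superkey contains one of these as a subset, so there are no further candidate keys.

(F), (J), (G, K, Q)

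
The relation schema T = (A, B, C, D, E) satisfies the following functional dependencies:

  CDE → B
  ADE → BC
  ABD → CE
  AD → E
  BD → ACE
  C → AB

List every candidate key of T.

(A, D), (B, D), (C, D)

Attribute D never appears on the right-hand side of any dependency, so D must belong to every candidate key.
{D}⁺ = {D}, which is not all of the schema, so we must add further attributes.
{A, D}⁺: AD→E adds E; ADE→BC adds B, C → {A, B, C, D, E}.
{B, D}⁺: BD→ACE adds A, C, E → {A, B, C, D, E}.
{C, D}⁺: C→AB adds A, B; ABD→CE adds E → {A, B, C, D, E}.
Any other superkey contains one of these as a subset, so there are no further candidate keys.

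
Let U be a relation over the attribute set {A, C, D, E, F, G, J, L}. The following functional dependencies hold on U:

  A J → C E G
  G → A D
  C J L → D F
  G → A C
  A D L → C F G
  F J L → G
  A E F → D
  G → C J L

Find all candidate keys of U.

{G}⁺: G→AD adds A, D; G→AC adds C; G→CJL adds J, L; AJ→CEG adds E; CJL→DF adds F → {A, C, D, E, F, G, J, L}.
{A, J}⁺: AJ→CEG adds C, E, G; G→AD adds D; G→CJL adds L; CJL→DF adds F → {A, C, D, E, F, G, J, L}. Minimal: {J}⁺ = {J}; {A}⁺ = {A} — none reach the full schema.
{A, D, L}⁺: ADL→CFG adds C, F, G; G→CJL adds J; AJ→CEG adds E → {A, C, D, E, F, G, J, L}. Minimal: {D, L}⁺ = {D, L}; {A, L}⁺ = {A, L}; {A, D}⁺ = {A, D} — none reach the full schema.
{C, J, L}⁺: CJL→DF adds D, F; FJL→G adds G; G→AD adds A; AJ→CEG adds E → {A, C, D, E, F, G, J, L}. Minimal: {J, L}⁺ = {J, L}; {C, L}⁺ = {C, L}; {C, J}⁺ = {C, J} — none reach the full schema.
{F, J, L}⁺: FJL→G adds G; G→CJL adds C; G→AD adds A, D; AJ→CEG adds E → {A, C, D, E, F, G, J, L}. Minimal: {J, L}⁺ = {J, L}; {F, L}⁺ = {F, L}; {F, J}⁺ = {F, J} — none reach the full schema.
{A, E, F, L}⁺: AEF→D adds D; ADL→CFG adds C, G; G→CJL adds J → {A, C, D, E, F, G, J, L}. Minimal: {E, F, L}⁺ = {E, F, L}; {A, F, L}⁺ = {A, F, L}; {A, E, L}⁺ = {A, E, L}; … — none reach the full schema.

(G), (A, J), (A, D, L), (C, J, L), (F, J, L), (A, E, F, L)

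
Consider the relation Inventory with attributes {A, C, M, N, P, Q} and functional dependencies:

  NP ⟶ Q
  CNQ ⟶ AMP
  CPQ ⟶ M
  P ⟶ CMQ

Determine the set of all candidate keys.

(N, P), (C, N, Q)

{N, P}⁺: NP→Q adds Q; P→CMQ adds C, M; CNQ→AMP adds A → {A, C, M, N, P, Q}. Minimal: {P}⁺ = {C, M, P, Q}; {N}⁺ = {N} — none reach the full schema.
{C, N, Q}⁺: CNQ→AMP adds A, M, P → {A, C, M, N, P, Q}. Minimal: {N, Q}⁺ = {N, Q}; {C, Q}⁺ = {C, Q}; {C, N}⁺ = {C, N} — none reach the full schema.
Any other superkey contains one of these as a subset, so there are no further candidate keys.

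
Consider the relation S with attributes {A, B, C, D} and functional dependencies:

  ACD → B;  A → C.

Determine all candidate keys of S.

AD

Attributes A, D never appear on any right-hand side, so every candidate key must contain {A, D}.
{A, D}⁺ = {A, B, C, D}, which is all of the schema, so {A, D} is the only candidate key.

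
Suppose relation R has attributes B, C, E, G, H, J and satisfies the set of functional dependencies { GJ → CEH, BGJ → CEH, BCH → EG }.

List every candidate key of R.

BGJ, BCHJ

{B, G, J}⁺: GJ→CEH adds C, E, H → {B, C, E, G, H, J}.
{B, C, H, J}⁺: BCH→EG adds E, G → {B, C, E, G, H, J}.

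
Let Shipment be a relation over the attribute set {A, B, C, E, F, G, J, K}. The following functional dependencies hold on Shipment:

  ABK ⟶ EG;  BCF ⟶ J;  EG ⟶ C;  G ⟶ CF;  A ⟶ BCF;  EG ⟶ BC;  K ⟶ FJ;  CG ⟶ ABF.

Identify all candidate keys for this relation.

(A, K), (G, K)

Attribute K never appears on the right-hand side of any dependency, so K must belong to every candidate key.
{K}⁺ = {F, J, K}, which is not all of the schema, so we must add further attributes.
{A, K}⁺: A→BCF adds B, C, F; K→FJ adds J; ABK→EG adds E, G → {A, B, C, E, F, G, J, K}. Minimal: {K}⁺ = {F, J, K}; {A}⁺ = {A, B, C, F, J} — none reach the full schema.
{G, K}⁺: G→CF adds C, F; K→FJ adds J; CG→ABF adds A, B; ABK→EG adds E → {A, B, C, E, F, G, J, K}. Minimal: {K}⁺ = {F, J, K}; {G}⁺ = {A, B, C, F, G, J} — none reach the full schema.
Any other superkey contains one of these as a subset, so there are no further candidate keys.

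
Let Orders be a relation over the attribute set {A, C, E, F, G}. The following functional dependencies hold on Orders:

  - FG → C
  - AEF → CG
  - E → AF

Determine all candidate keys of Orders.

{E}⁺: E→AF adds A, F; AEF→CG adds C, G → {A, C, E, F, G}.
No other minimal superkey exists.

{E}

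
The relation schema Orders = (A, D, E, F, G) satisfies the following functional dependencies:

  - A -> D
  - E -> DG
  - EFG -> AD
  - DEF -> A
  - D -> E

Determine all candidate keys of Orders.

Attribute F never appears on the right-hand side of any dependency, so F must belong to every candidate key.
{F}⁺ = {F}, which is not all of the schema, so we must add further attributes.
{A, F}⁺: A→D adds D; D→E adds E; E→DG adds G → {A, D, E, F, G}. Minimal: {F}⁺ = {F}; {A}⁺ = {A, D, E, G} — none reach the full schema.
{D, F}⁺: D→E adds E; E→DG adds G; EFG→AD adds A → {A, D, E, F, G}. Minimal: {F}⁺ = {F}; {D}⁺ = {D, E, G} — none reach the full schema.
{E, F}⁺: E→DG adds D, G; EFG→AD adds A → {A, D, E, F, G}. Minimal: {F}⁺ = {F}; {E}⁺ = {D, E, G} — none reach the full schema.

{A, F}, {D, F}, {E, F}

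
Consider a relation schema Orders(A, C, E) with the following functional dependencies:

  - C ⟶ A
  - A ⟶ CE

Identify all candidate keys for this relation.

{A}, {C}

{A}⁺: A→CE adds C, E → {A, C, E}.
{C}⁺: C→A adds A; A→CE adds E → {A, C, E}.
Any other superkey contains one of these as a subset, so there are no further candidate keys.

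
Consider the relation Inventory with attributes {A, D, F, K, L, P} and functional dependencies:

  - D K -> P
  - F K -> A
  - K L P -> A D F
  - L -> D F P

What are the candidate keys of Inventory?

Attributes K, L never appear on any right-hand side, so every candidate key must contain {K, L}.
{K, L}⁺ = {A, D, F, K, L, P}, which is all of the schema, so {K, L} is the only candidate key.

KL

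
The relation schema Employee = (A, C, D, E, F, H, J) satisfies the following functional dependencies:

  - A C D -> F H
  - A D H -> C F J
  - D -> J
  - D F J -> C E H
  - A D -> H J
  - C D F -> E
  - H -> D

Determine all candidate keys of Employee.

{A, D}⁺: D→J adds J; AD→HJ adds H; ADH→CFJ adds C, F; DFJ→CEH adds E → {A, C, D, E, F, H, J}. Minimal: {D}⁺ = {D, J}; {A}⁺ = {A} — none reach the full schema.
{A, H}⁺: H→D adds D; ADH→CFJ adds C, F, J; DFJ→CEH adds E → {A, C, D, E, F, H, J}. Minimal: {H}⁺ = {D, H, J}; {A}⁺ = {A} — none reach the full schema.
Any other superkey contains one of these as a subset, so there are no further candidate keys.

{A, D}, {A, H}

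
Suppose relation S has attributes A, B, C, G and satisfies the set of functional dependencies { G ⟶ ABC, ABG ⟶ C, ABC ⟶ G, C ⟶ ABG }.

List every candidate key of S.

{C}, {G}

{C}⁺: C→ABG adds A, B, G → {A, B, C, G}.
{G}⁺: G→ABC adds A, B, C → {A, B, C, G}.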